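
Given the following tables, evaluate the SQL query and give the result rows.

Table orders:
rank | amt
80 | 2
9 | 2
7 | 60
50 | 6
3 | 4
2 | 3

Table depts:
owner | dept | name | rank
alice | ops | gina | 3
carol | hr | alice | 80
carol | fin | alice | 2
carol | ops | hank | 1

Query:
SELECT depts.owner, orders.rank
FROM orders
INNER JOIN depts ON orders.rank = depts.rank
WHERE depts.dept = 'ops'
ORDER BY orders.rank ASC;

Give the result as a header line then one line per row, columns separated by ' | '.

== RESULT ==
depts.owner | orders.rank
alice | 3

Derivation:
After JOIN depts (3 rows):
orders.rank | orders.amt | depts.owner | depts.dept | depts.name | depts.rank
80 | 2 | carol | hr | alice | 80
3 | 4 | alice | ops | gina | 3
2 | 3 | carol | fin | alice | 2
After WHERE (1 rows):
orders.rank | orders.amt | depts.owner | depts.dept | depts.name | depts.rank
3 | 4 | alice | ops | gina | 3
After SELECT (1 rows):
depts.owner | orders.rank
alice | 3
After ORDER BY (1 rows):
depts.owner | orders.rank
alice | 3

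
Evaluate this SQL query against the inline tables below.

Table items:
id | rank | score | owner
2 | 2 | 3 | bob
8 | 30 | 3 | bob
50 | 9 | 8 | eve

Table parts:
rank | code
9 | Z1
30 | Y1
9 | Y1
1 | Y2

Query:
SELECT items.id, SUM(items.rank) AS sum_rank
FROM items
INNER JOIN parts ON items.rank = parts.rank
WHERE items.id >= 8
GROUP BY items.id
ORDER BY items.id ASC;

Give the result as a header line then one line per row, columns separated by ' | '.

After JOIN parts (3 rows):
items.id | items.rank | items.score | items.owner | parts.rank | parts.code
8 | 30 | 3 | bob | 30 | Y1
50 | 9 | 8 | eve | 9 | Z1
50 | 9 | 8 | eve | 9 | Y1
After WHERE (3 rows):
items.id | items.rank | items.score | items.owner | parts.rank | parts.code
8 | 30 | 3 | bob | 30 | Y1
50 | 9 | 8 | eve | 9 | Z1
50 | 9 | 8 | eve | 9 | Y1
After GROUP BY (2 rows):
items.id | sum_rank
8 | 30
50 | 18
After ORDER BY (2 rows):
items.id | sum_rank
8 | 30
50 | 18

== RESULT ==
items.id | sum_rank
8 | 30
50 | 18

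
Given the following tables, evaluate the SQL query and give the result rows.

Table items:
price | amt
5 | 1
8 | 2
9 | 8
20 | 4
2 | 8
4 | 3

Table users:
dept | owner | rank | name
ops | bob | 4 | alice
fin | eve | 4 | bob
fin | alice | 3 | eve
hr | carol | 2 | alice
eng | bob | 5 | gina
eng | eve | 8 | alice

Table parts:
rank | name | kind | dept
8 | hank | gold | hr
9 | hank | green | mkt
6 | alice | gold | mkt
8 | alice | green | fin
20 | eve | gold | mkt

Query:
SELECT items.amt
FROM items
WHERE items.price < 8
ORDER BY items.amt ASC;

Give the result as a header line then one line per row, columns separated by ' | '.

== RESULT ==
items.amt
1
3
8

Derivation:
After WHERE (3 rows):
items.price | items.amt
5 | 1
2 | 8
4 | 3
After SELECT (3 rows):
items.amt
1
8
3
After ORDER BY (3 rows):
items.amt
1
3
8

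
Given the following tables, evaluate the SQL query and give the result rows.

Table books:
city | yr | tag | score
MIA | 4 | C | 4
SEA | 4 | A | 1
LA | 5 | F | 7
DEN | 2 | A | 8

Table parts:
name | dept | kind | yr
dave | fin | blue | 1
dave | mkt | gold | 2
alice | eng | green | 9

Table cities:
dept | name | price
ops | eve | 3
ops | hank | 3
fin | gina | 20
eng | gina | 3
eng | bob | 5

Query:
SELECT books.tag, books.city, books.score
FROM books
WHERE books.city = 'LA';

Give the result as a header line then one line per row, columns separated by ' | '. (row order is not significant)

== RESULT ==
books.tag | books.city | books.score
F | LA | 7

Derivation:
After WHERE (1 rows):
books.city | books.yr | books.tag | books.score
LA | 5 | F | 7
After SELECT (1 rows):
books.tag | books.city | books.score
F | LA | 7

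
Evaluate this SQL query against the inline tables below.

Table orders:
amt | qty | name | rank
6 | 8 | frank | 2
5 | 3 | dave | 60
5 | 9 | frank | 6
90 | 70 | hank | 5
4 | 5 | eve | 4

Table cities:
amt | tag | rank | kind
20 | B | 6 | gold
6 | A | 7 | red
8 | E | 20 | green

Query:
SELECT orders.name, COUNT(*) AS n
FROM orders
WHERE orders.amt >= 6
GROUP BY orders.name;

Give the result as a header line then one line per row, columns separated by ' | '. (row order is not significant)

After WHERE (2 rows):
orders.amt | orders.qty | orders.name | orders.rank
6 | 8 | frank | 2
90 | 70 | hank | 5
After GROUP BY (2 rows):
orders.name | n
frank | 1
hank | 1

== RESULT ==
orders.name | n
frank | 1
hank | 1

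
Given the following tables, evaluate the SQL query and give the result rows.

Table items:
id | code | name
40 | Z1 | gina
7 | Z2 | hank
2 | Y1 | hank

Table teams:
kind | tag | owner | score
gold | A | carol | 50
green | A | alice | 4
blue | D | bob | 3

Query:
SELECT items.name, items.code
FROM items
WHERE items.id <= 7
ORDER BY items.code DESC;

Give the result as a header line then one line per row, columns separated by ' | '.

After WHERE (2 rows):
items.id | items.code | items.name
7 | Z2 | hank
2 | Y1 | hank
After SELECT (2 rows):
items.name | items.code
hank | Z2
hank | Y1
After ORDER BY (2 rows):
items.name | items.code
hank | Z2
hank | Y1

== RESULT ==
items.name | items.code
hank | Z2
hank | Y1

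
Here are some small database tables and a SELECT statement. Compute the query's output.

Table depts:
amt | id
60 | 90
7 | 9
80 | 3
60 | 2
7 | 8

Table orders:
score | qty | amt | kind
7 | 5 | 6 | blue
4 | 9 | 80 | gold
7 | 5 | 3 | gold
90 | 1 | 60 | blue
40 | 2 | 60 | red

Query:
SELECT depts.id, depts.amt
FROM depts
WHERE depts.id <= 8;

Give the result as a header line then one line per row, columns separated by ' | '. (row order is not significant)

== RESULT ==
depts.id | depts.amt
3 | 80
2 | 60
8 | 7

Derivation:
After WHERE (3 rows):
depts.amt | depts.id
80 | 3
60 | 2
7 | 8
After SELECT (3 rows):
depts.id | depts.amt
3 | 80
2 | 60
8 | 7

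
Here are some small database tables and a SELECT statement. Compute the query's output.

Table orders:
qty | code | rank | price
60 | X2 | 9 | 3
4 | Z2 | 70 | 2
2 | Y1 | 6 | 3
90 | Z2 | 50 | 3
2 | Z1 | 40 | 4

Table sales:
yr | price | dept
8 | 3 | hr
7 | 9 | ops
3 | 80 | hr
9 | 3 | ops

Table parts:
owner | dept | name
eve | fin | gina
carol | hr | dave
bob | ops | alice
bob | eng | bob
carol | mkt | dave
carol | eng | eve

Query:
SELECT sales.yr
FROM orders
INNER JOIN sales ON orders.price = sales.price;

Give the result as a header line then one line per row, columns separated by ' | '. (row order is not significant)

After JOIN sales (6 rows):
orders.qty | orders.code | orders.rank | orders.price | sales.yr | sales.price | sales.dept
60 | X2 | 9 | 3 | 8 | 3 | hr
60 | X2 | 9 | 3 | 9 | 3 | ops
2 | Y1 | 6 | 3 | 8 | 3 | hr
2 | Y1 | 6 | 3 | 9 | 3 | ops
90 | Z2 | 50 | 3 | 8 | 3 | hr
90 | Z2 | 50 | 3 | 9 | 3 | ops
After SELECT (6 rows):
sales.yr
8
9
8
9
8
9

== RESULT ==
sales.yr
8
9
8
9
8
9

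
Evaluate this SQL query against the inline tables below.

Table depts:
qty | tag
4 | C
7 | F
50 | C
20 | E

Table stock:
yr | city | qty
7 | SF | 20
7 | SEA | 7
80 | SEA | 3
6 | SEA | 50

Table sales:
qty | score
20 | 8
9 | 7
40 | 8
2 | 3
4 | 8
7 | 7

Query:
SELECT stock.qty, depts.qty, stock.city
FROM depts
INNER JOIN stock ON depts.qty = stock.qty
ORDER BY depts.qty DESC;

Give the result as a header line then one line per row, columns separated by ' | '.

== RESULT ==
stock.qty | depts.qty | stock.city
50 | 50 | SEA
20 | 20 | SF
7 | 7 | SEA

Derivation:
After JOIN stock (3 rows):
depts.qty | depts.tag | stock.yr | stock.city | stock.qty
7 | F | 7 | SEA | 7
50 | C | 6 | SEA | 50
20 | E | 7 | SF | 20
After SELECT (3 rows):
stock.qty | depts.qty | stock.city
7 | 7 | SEA
50 | 50 | SEA
20 | 20 | SF
After ORDER BY (3 rows):
stock.qty | depts.qty | stock.city
50 | 50 | SEA
20 | 20 | SF
7 | 7 | SEA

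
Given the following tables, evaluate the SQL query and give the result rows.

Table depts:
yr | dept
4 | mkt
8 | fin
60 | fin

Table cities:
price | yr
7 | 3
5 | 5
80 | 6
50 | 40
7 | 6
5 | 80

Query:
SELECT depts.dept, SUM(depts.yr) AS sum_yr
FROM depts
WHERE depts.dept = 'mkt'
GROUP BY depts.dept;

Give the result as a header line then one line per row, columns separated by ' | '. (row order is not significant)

== RESULT ==
depts.dept | sum_yr
mkt | 4

Derivation:
After WHERE (1 rows):
depts.yr | depts.dept
4 | mkt
After GROUP BY (1 rows):
depts.dept | sum_yr
mkt | 4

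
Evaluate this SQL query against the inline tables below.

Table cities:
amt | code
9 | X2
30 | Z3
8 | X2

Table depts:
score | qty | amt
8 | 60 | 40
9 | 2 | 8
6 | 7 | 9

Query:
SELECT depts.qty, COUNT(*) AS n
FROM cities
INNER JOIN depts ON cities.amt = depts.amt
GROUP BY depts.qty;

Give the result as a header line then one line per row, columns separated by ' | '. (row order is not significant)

== RESULT ==
depts.qty | n
7 | 1
2 | 1

Derivation:
After JOIN depts (2 rows):
cities.amt | cities.code | depts.score | depts.qty | depts.amt
9 | X2 | 6 | 7 | 9
8 | X2 | 9 | 2 | 8
After GROUP BY (2 rows):
depts.qty | n
7 | 1
2 | 1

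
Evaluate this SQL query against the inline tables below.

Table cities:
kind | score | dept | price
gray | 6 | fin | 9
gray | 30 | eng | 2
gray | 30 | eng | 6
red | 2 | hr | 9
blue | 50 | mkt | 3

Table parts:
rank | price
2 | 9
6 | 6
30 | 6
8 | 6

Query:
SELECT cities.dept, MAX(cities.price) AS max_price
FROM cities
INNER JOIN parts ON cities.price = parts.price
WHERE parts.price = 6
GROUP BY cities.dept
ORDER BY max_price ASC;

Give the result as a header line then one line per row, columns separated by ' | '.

== RESULT ==
cities.dept | max_price
eng | 6

Derivation:
After JOIN parts (5 rows):
cities.kind | cities.score | cities.dept | cities.price | parts.rank | parts.price
gray | 6 | fin | 9 | 2 | 9
gray | 30 | eng | 6 | 6 | 6
gray | 30 | eng | 6 | 30 | 6
gray | 30 | eng | 6 | 8 | 6
red | 2 | hr | 9 | 2 | 9
After WHERE (3 rows):
cities.kind | cities.score | cities.dept | cities.price | parts.rank | parts.price
gray | 30 | eng | 6 | 6 | 6
gray | 30 | eng | 6 | 30 | 6
gray | 30 | eng | 6 | 8 | 6
After GROUP BY (1 rows):
cities.dept | max_price
eng | 6
After ORDER BY (1 rows):
cities.dept | max_price
eng | 6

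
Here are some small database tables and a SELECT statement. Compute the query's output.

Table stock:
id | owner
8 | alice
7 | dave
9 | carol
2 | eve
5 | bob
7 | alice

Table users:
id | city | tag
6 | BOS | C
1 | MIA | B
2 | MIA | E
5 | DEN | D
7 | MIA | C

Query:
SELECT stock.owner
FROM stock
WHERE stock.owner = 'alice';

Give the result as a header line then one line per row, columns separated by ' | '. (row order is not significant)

After WHERE (2 rows):
stock.id | stock.owner
8 | alice
7 | alice
After SELECT (2 rows):
stock.owner
alice
alice

== RESULT ==
stock.owner
alice
alice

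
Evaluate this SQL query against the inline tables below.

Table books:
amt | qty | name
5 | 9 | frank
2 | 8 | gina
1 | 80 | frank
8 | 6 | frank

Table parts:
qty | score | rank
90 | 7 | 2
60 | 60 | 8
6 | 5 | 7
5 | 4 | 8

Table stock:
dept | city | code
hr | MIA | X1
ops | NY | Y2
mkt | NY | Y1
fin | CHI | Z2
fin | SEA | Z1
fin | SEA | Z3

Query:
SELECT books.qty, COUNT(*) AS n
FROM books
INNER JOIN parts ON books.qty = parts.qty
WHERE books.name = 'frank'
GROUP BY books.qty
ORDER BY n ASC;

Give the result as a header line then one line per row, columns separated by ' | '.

After JOIN parts (1 rows):
books.amt | books.qty | books.name | parts.qty | parts.score | parts.rank
8 | 6 | frank | 6 | 5 | 7
After WHERE (1 rows):
books.amt | books.qty | books.name | parts.qty | parts.score | parts.rank
8 | 6 | frank | 6 | 5 | 7
After GROUP BY (1 rows):
books.qty | n
6 | 1
After ORDER BY (1 rows):
books.qty | n
6 | 1

== RESULT ==
books.qty | n
6 | 1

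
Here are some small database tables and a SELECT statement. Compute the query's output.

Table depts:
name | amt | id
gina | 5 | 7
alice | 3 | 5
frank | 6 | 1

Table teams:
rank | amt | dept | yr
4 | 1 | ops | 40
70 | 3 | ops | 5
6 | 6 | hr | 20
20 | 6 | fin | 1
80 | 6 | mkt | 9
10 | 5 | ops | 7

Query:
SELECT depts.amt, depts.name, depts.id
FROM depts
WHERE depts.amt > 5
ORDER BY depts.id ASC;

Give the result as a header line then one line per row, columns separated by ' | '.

After WHERE (1 rows):
depts.name | depts.amt | depts.id
frank | 6 | 1
After SELECT (1 rows):
depts.amt | depts.name | depts.id
6 | frank | 1
After ORDER BY (1 rows):
depts.amt | depts.name | depts.id
6 | frank | 1

== RESULT ==
depts.amt | depts.name | depts.id
6 | frank | 1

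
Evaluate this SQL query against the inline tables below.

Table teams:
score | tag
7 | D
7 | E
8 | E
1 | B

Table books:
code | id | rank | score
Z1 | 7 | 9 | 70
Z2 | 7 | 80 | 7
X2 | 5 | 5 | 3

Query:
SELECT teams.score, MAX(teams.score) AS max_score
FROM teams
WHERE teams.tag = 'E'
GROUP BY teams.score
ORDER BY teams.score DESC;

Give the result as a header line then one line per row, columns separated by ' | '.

== RESULT ==
teams.score | max_score
8 | 8
7 | 7

Derivation:
After WHERE (2 rows):
teams.score | teams.tag
7 | E
8 | E
After GROUP BY (2 rows):
teams.score | max_score
7 | 7
8 | 8
After ORDER BY (2 rows):
teams.score | max_score
8 | 8
7 | 7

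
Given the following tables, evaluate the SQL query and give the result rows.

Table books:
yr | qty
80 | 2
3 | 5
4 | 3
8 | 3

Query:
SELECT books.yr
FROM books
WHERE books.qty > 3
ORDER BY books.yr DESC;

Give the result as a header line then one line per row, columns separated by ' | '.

== RESULT ==
books.yr
3

Derivation:
After WHERE (1 rows):
books.yr | books.qty
3 | 5
After SELECT (1 rows):
books.yr
3
After ORDER BY (1 rows):
books.yr
3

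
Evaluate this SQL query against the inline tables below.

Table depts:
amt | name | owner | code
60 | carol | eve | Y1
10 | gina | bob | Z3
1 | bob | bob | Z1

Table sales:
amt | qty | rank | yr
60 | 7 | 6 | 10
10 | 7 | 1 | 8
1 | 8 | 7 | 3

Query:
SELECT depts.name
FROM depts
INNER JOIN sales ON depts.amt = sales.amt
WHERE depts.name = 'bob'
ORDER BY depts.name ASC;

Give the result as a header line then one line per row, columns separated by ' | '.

== RESULT ==
depts.name
bob

Derivation:
After JOIN sales (3 rows):
depts.amt | depts.name | depts.owner | depts.code | sales.amt | sales.qty | sales.rank | sales.yr
60 | carol | eve | Y1 | 60 | 7 | 6 | 10
10 | gina | bob | Z3 | 10 | 7 | 1 | 8
1 | bob | bob | Z1 | 1 | 8 | 7 | 3
After WHERE (1 rows):
depts.amt | depts.name | depts.owner | depts.code | sales.amt | sales.qty | sales.rank | sales.yr
1 | bob | bob | Z1 | 1 | 8 | 7 | 3
After SELECT (1 rows):
depts.name
bob
After ORDER BY (1 rows):
depts.name
bob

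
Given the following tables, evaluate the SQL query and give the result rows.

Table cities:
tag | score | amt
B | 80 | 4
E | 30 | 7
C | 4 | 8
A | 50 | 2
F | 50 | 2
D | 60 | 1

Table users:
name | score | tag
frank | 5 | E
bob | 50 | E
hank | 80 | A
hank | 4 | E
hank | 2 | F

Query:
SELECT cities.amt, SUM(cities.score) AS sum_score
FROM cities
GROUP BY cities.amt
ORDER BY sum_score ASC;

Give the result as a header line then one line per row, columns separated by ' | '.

== RESULT ==
cities.amt | sum_score
8 | 4
7 | 30
1 | 60
4 | 80
2 | 100

Derivation:
After GROUP BY (5 rows):
cities.amt | sum_score
4 | 80
7 | 30
8 | 4
2 | 100
1 | 60
After ORDER BY (5 rows):
cities.amt | sum_score
8 | 4
7 | 30
1 | 60
4 | 80
2 | 100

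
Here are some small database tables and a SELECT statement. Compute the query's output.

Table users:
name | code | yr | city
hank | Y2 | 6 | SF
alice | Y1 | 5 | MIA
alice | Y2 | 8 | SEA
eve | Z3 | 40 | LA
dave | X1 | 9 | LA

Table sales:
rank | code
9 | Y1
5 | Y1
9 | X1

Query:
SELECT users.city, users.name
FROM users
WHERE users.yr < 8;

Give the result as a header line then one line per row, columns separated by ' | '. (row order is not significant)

After WHERE (2 rows):
users.name | users.code | users.yr | users.city
hank | Y2 | 6 | SF
alice | Y1 | 5 | MIA
After SELECT (2 rows):
users.city | users.name
SF | hank
MIA | alice

== RESULT ==
users.city | users.name
SF | hank
MIA | alice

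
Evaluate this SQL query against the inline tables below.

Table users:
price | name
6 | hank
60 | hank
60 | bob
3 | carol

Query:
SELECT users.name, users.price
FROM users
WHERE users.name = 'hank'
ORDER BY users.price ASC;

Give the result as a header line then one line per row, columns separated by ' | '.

After WHERE (2 rows):
users.price | users.name
6 | hank
60 | hank
After SELECT (2 rows):
users.name | users.price
hank | 6
hank | 60
After ORDER BY (2 rows):
users.name | users.price
hank | 6
hank | 60

== RESULT ==
users.name | users.price
hank | 6
hank | 60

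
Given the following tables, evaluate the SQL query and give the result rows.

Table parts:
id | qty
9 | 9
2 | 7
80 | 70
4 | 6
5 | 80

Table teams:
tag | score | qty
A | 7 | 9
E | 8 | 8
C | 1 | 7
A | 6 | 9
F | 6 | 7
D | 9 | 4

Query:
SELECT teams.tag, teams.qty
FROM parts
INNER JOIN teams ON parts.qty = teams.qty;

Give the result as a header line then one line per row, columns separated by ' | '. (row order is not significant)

== RESULT ==
teams.tag | teams.qty
A | 9
A | 9
C | 7
F | 7

Derivation:
After JOIN teams (4 rows):
parts.id | parts.qty | teams.tag | teams.score | teams.qty
9 | 9 | A | 7 | 9
9 | 9 | A | 6 | 9
2 | 7 | C | 1 | 7
2 | 7 | F | 6 | 7
After SELECT (4 rows):
teams.tag | teams.qty
A | 9
A | 9
C | 7
F | 7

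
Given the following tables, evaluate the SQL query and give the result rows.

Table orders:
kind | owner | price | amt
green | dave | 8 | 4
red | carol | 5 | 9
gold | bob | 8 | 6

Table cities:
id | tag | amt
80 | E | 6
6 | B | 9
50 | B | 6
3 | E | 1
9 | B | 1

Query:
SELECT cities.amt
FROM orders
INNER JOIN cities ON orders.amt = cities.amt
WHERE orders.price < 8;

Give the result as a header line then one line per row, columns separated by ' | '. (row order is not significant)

After JOIN cities (3 rows):
orders.kind | orders.owner | orders.price | orders.amt | cities.id | cities.tag | cities.amt
red | carol | 5 | 9 | 6 | B | 9
gold | bob | 8 | 6 | 80 | E | 6
gold | bob | 8 | 6 | 50 | B | 6
After WHERE (1 rows):
orders.kind | orders.owner | orders.price | orders.amt | cities.id | cities.tag | cities.amt
red | carol | 5 | 9 | 6 | B | 9
After SELECT (1 rows):
cities.amt
9

== RESULT ==
cities.amt
9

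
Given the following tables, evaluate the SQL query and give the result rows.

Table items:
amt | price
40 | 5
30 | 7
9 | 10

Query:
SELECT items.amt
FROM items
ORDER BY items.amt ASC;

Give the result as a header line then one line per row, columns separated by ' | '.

After SELECT (3 rows):
items.amt
40
30
9
After ORDER BY (3 rows):
items.amt
9
30
40

== RESULT ==
items.amt
9
30
40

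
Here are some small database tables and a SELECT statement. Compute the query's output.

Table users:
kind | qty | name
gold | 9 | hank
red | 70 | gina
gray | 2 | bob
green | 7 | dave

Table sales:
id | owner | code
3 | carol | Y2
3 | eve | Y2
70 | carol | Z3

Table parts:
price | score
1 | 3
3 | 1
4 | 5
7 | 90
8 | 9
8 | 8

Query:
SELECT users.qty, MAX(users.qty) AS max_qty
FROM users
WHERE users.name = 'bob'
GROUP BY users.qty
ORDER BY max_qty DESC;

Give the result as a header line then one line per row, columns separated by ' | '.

After WHERE (1 rows):
users.kind | users.qty | users.name
gray | 2 | bob
After GROUP BY (1 rows):
users.qty | max_qty
2 | 2
After ORDER BY (1 rows):
users.qty | max_qty
2 | 2

== RESULT ==
users.qty | max_qty
2 | 2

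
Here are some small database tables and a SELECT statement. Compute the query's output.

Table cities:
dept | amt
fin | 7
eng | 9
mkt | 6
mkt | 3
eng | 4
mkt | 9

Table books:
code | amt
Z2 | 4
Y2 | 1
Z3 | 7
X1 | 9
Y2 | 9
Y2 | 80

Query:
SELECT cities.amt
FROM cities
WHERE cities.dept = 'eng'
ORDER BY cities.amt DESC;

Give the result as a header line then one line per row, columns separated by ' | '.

== RESULT ==
cities.amt
9
4

Derivation:
After WHERE (2 rows):
cities.dept | cities.amt
eng | 9
eng | 4
After SELECT (2 rows):
cities.amt
9
4
After ORDER BY (2 rows):
cities.amt
9
4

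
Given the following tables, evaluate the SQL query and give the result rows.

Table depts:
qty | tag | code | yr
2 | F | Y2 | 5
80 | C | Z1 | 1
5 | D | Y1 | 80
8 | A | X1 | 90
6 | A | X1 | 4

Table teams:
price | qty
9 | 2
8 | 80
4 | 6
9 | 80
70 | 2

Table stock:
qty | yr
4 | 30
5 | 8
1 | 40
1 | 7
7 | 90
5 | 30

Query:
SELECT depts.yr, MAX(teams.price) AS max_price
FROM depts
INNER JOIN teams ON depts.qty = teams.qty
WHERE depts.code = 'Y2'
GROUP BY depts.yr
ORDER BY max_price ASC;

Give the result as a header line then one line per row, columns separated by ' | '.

After JOIN teams (5 rows):
depts.qty | depts.tag | depts.code | depts.yr | teams.price | teams.qty
2 | F | Y2 | 5 | 9 | 2
2 | F | Y2 | 5 | 70 | 2
80 | C | Z1 | 1 | 8 | 80
80 | C | Z1 | 1 | 9 | 80
6 | A | X1 | 4 | 4 | 6
After WHERE (2 rows):
depts.qty | depts.tag | depts.code | depts.yr | teams.price | teams.qty
2 | F | Y2 | 5 | 9 | 2
2 | F | Y2 | 5 | 70 | 2
After GROUP BY (1 rows):
depts.yr | max_price
5 | 70
After ORDER BY (1 rows):
depts.yr | max_price
5 | 70

== RESULT ==
depts.yr | max_price
5 | 70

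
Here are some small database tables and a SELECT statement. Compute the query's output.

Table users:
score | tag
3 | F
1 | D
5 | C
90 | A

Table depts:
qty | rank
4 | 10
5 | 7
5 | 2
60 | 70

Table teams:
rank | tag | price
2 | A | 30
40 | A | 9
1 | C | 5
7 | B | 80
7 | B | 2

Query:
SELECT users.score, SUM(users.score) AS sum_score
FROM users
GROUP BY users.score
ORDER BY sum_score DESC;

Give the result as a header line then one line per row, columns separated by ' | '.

After GROUP BY (4 rows):
users.score | sum_score
3 | 3
1 | 1
5 | 5
90 | 90
After ORDER BY (4 rows):
users.score | sum_score
90 | 90
5 | 5
3 | 3
1 | 1

== RESULT ==
users.score | sum_score
90 | 90
5 | 5
3 | 3
1 | 1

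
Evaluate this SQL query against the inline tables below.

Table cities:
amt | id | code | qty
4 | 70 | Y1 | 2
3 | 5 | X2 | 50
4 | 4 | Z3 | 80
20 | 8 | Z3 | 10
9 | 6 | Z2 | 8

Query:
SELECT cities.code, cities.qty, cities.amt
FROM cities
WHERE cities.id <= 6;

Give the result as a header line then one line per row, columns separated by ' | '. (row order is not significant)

After WHERE (3 rows):
cities.amt | cities.id | cities.code | cities.qty
3 | 5 | X2 | 50
4 | 4 | Z3 | 80
9 | 6 | Z2 | 8
After SELECT (3 rows):
cities.code | cities.qty | cities.amt
X2 | 50 | 3
Z3 | 80 | 4
Z2 | 8 | 9

== RESULT ==
cities.code | cities.qty | cities.amt
X2 | 50 | 3
Z3 | 80 | 4
Z2 | 8 | 9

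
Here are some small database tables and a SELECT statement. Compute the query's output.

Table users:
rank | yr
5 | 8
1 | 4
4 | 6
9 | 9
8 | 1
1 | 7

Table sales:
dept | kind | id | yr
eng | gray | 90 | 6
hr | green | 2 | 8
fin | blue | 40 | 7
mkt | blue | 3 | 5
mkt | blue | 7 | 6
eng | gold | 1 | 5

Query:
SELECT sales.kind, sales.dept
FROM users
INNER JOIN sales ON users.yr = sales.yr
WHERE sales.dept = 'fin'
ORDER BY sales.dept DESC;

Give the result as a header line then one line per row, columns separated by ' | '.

After JOIN sales (4 rows):
users.rank | users.yr | sales.dept | sales.kind | sales.id | sales.yr
5 | 8 | hr | green | 2 | 8
4 | 6 | eng | gray | 90 | 6
4 | 6 | mkt | blue | 7 | 6
1 | 7 | fin | blue | 40 | 7
After WHERE (1 rows):
users.rank | users.yr | sales.dept | sales.kind | sales.id | sales.yr
1 | 7 | fin | blue | 40 | 7
After SELECT (1 rows):
sales.kind | sales.dept
blue | fin
After ORDER BY (1 rows):
sales.kind | sales.dept
blue | fin

== RESULT ==
sales.kind | sales.dept
blue | fin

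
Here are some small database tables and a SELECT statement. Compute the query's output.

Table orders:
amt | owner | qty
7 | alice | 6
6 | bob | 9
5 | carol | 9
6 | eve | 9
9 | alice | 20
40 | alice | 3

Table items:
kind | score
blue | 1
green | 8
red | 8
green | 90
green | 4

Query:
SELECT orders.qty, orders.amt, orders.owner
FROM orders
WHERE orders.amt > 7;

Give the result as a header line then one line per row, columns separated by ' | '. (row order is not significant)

After WHERE (2 rows):
orders.amt | orders.owner | orders.qty
9 | alice | 20
40 | alice | 3
After SELECT (2 rows):
orders.qty | orders.amt | orders.owner
20 | 9 | alice
3 | 40 | alice

== RESULT ==
orders.qty | orders.amt | orders.owner
20 | 9 | alice
3 | 40 | alice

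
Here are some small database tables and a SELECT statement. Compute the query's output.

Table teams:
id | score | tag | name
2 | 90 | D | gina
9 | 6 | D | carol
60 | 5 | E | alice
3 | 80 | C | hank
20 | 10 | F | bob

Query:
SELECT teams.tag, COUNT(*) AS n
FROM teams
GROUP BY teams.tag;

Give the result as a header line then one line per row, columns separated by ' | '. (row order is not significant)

After GROUP BY (4 rows):
teams.tag | n
D | 2
E | 1
C | 1
F | 1

== RESULT ==
teams.tag | n
D | 2
E | 1
C | 1
F | 1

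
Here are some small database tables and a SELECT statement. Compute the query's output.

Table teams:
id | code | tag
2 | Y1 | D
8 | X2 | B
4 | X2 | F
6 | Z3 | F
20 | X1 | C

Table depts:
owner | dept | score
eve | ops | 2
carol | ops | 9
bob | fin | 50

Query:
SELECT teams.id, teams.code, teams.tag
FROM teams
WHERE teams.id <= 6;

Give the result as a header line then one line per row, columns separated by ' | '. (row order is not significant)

After WHERE (3 rows):
teams.id | teams.code | teams.tag
2 | Y1 | D
4 | X2 | F
6 | Z3 | F
After SELECT (3 rows):
teams.id | teams.code | teams.tag
2 | Y1 | D
4 | X2 | F
6 | Z3 | F

== RESULT ==
teams.id | teams.code | teams.tag
2 | Y1 | D
4 | X2 | F
6 | Z3 | F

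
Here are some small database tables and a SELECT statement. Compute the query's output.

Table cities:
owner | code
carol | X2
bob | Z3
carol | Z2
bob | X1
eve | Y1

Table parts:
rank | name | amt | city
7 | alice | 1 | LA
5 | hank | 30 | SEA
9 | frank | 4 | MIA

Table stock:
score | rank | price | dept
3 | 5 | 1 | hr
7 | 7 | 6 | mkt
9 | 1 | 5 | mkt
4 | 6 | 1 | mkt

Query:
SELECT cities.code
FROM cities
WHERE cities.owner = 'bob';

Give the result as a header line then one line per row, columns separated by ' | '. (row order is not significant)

== RESULT ==
cities.code
Z3
X1

Derivation:
After WHERE (2 rows):
cities.owner | cities.code
bob | Z3
bob | X1
After SELECT (2 rows):
cities.code
Z3
X1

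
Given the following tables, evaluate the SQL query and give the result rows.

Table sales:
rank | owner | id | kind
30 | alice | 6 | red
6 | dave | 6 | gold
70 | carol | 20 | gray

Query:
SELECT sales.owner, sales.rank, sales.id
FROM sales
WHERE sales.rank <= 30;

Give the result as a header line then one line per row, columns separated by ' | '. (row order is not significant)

== RESULT ==
sales.owner | sales.rank | sales.id
alice | 30 | 6
dave | 6 | 6

Derivation:
After WHERE (2 rows):
sales.rank | sales.owner | sales.id | sales.kind
30 | alice | 6 | red
6 | dave | 6 | gold
After SELECT (2 rows):
sales.owner | sales.rank | sales.id
alice | 30 | 6
dave | 6 | 6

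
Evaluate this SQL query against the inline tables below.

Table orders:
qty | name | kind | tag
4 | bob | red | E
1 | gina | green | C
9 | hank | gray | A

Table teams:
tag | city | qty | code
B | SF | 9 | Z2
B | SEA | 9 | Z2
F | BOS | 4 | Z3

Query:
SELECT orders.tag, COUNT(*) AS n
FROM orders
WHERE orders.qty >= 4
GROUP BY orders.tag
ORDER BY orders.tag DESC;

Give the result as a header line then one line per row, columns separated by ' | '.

After WHERE (2 rows):
orders.qty | orders.name | orders.kind | orders.tag
4 | bob | red | E
9 | hank | gray | A
After GROUP BY (2 rows):
orders.tag | n
E | 1
A | 1
After ORDER BY (2 rows):
orders.tag | n
E | 1
A | 1

== RESULT ==
orders.tag | n
E | 1
A | 1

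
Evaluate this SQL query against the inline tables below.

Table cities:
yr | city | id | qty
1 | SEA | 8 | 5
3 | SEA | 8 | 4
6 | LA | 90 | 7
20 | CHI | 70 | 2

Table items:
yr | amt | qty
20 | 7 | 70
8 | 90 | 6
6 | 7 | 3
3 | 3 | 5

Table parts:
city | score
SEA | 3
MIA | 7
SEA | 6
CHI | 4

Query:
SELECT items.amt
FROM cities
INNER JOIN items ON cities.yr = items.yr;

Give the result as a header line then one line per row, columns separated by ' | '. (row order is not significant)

After JOIN items (3 rows):
cities.yr | cities.city | cities.id | cities.qty | items.yr | items.amt | items.qty
3 | SEA | 8 | 4 | 3 | 3 | 5
6 | LA | 90 | 7 | 6 | 7 | 3
20 | CHI | 70 | 2 | 20 | 7 | 70
After SELECT (3 rows):
items.amt
3
7
7

== RESULT ==
items.amt
3
7
7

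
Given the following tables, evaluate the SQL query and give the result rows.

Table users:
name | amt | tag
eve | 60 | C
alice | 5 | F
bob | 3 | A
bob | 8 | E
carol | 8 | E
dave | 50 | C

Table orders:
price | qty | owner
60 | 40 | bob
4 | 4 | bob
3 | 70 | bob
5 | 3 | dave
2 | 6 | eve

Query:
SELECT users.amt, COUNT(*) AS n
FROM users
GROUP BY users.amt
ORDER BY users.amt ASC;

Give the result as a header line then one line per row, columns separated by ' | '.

After GROUP BY (5 rows):
users.amt | n
60 | 1
5 | 1
3 | 1
8 | 2
50 | 1
After ORDER BY (5 rows):
users.amt | n
3 | 1
5 | 1
8 | 2
50 | 1
60 | 1

== RESULT ==
users.amt | n
3 | 1
5 | 1
8 | 2
50 | 1
60 | 1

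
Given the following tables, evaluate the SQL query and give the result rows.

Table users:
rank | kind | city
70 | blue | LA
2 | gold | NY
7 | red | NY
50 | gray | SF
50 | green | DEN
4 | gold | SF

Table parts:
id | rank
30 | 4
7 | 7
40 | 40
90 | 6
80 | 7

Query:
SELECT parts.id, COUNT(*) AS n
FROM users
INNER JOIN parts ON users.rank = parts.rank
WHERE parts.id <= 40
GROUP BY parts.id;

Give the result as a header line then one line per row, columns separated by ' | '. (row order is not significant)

After JOIN parts (3 rows):
users.rank | users.kind | users.city | parts.id | parts.rank
7 | red | NY | 7 | 7
7 | red | NY | 80 | 7
4 | gold | SF | 30 | 4
After WHERE (2 rows):
users.rank | users.kind | users.city | parts.id | parts.rank
7 | red | NY | 7 | 7
4 | gold | SF | 30 | 4
After GROUP BY (2 rows):
parts.id | n
7 | 1
30 | 1

== RESULT ==
parts.id | n
7 | 1
30 | 1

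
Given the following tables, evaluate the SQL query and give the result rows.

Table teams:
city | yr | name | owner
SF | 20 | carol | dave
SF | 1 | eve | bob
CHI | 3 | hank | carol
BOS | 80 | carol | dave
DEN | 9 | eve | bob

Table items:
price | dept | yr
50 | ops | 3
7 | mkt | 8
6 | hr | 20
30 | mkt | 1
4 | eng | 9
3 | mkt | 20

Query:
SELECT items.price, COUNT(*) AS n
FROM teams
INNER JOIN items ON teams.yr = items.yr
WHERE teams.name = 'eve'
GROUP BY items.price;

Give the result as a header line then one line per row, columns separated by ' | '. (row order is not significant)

After JOIN items (5 rows):
teams.city | teams.yr | teams.name | teams.owner | items.price | items.dept | items.yr
SF | 20 | carol | dave | 6 | hr | 20
SF | 20 | carol | dave | 3 | mkt | 20
SF | 1 | eve | bob | 30 | mkt | 1
CHI | 3 | hank | carol | 50 | ops | 3
DEN | 9 | eve | bob | 4 | eng | 9
After WHERE (2 rows):
teams.city | teams.yr | teams.name | teams.owner | items.price | items.dept | items.yr
SF | 1 | eve | bob | 30 | mkt | 1
DEN | 9 | eve | bob | 4 | eng | 9
After GROUP BY (2 rows):
items.price | n
30 | 1
4 | 1

== RESULT ==
items.price | n
30 | 1
4 | 1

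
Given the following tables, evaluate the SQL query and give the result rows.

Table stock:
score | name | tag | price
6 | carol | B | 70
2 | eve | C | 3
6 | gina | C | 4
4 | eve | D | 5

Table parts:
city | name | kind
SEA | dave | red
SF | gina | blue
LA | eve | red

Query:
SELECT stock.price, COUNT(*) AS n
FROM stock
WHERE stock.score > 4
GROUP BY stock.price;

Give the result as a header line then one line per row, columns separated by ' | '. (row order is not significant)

== RESULT ==
stock.price | n
70 | 1
4 | 1

Derivation:
After WHERE (2 rows):
stock.score | stock.name | stock.tag | stock.price
6 | carol | B | 70
6 | gina | C | 4
After GROUP BY (2 rows):
stock.price | n
70 | 1
4 | 1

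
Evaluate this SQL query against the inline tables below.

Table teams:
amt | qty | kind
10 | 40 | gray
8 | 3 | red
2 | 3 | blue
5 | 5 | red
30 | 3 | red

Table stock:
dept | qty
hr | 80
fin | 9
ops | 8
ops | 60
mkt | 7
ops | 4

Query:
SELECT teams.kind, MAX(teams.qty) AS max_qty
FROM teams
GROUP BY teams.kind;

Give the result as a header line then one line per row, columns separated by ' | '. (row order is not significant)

After GROUP BY (3 rows):
teams.kind | max_qty
gray | 40
red | 5
blue | 3

== RESULT ==
teams.kind | max_qty
gray | 40
red | 5
blue | 3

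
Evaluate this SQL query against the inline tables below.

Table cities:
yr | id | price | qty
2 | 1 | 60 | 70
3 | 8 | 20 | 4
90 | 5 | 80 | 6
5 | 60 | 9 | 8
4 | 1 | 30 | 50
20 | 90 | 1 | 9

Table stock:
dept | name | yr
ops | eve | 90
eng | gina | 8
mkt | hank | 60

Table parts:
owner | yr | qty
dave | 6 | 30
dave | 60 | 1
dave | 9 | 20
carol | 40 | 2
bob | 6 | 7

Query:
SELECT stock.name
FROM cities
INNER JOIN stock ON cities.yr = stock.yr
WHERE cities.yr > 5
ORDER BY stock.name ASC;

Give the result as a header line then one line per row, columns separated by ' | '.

After JOIN stock (1 rows):
cities.yr | cities.id | cities.price | cities.qty | stock.dept | stock.name | stock.yr
90 | 5 | 80 | 6 | ops | eve | 90
After WHERE (1 rows):
cities.yr | cities.id | cities.price | cities.qty | stock.dept | stock.name | stock.yr
90 | 5 | 80 | 6 | ops | eve | 90
After SELECT (1 rows):
stock.name
eve
After ORDER BY (1 rows):
stock.name
eve

== RESULT ==
stock.name
eve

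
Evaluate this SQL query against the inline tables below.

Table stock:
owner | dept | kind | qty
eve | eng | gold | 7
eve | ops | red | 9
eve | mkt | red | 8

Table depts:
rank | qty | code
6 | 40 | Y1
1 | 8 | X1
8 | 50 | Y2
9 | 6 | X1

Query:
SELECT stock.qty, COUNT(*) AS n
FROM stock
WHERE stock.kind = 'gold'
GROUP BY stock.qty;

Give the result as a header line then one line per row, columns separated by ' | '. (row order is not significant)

== RESULT ==
stock.qty | n
7 | 1

Derivation:
After WHERE (1 rows):
stock.owner | stock.dept | stock.kind | stock.qty
eve | eng | gold | 7
After GROUP BY (1 rows):
stock.qty | n
7 | 1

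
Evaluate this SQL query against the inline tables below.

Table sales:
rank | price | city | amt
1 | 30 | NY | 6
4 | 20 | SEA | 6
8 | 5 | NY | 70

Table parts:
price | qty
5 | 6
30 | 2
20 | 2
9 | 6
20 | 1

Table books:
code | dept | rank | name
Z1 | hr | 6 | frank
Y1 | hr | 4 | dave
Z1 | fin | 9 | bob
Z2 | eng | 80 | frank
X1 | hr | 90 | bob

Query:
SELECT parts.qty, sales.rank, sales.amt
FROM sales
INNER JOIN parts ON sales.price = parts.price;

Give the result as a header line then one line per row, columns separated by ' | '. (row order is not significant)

== RESULT ==
parts.qty | sales.rank | sales.amt
2 | 1 | 6
2 | 4 | 6
1 | 4 | 6
6 | 8 | 70

Derivation:
After JOIN parts (4 rows):
sales.rank | sales.price | sales.city | sales.amt | parts.price | parts.qty
1 | 30 | NY | 6 | 30 | 2
4 | 20 | SEA | 6 | 20 | 2
4 | 20 | SEA | 6 | 20 | 1
8 | 5 | NY | 70 | 5 | 6
After SELECT (4 rows):
parts.qty | sales.rank | sales.amt
2 | 1 | 6
2 | 4 | 6
1 | 4 | 6
6 | 8 | 70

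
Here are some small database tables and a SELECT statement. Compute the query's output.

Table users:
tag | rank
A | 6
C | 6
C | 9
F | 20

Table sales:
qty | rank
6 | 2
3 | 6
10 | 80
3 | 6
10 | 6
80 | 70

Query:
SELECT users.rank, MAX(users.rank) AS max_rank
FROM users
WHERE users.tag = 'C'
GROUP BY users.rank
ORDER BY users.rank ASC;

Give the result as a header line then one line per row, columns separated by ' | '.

== RESULT ==
users.rank | max_rank
6 | 6
9 | 9

Derivation:
After WHERE (2 rows):
users.tag | users.rank
C | 6
C | 9
After GROUP BY (2 rows):
users.rank | max_rank
6 | 6
9 | 9
After ORDER BY (2 rows):
users.rank | max_rank
6 | 6
9 | 9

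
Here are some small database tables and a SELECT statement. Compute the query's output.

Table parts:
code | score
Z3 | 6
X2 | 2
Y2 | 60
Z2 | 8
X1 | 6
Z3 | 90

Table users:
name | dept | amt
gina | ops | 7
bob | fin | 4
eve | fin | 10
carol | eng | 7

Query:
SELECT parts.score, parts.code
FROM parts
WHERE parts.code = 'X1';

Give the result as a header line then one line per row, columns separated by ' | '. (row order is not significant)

After WHERE (1 rows):
parts.code | parts.score
X1 | 6
After SELECT (1 rows):
parts.score | parts.code
6 | X1

== RESULT ==
parts.score | parts.code
6 | X1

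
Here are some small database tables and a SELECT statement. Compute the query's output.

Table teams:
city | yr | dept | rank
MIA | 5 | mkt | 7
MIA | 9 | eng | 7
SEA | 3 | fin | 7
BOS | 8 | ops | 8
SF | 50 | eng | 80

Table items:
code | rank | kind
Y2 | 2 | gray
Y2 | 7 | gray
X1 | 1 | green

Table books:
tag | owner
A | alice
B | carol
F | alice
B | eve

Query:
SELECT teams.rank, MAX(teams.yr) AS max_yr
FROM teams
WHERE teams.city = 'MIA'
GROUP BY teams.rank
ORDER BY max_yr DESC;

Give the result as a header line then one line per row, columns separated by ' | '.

== RESULT ==
teams.rank | max_yr
7 | 9

Derivation:
After WHERE (2 rows):
teams.city | teams.yr | teams.dept | teams.rank
MIA | 5 | mkt | 7
MIA | 9 | eng | 7
After GROUP BY (1 rows):
teams.rank | max_yr
7 | 9
After ORDER BY (1 rows):
teams.rank | max_yr
7 | 9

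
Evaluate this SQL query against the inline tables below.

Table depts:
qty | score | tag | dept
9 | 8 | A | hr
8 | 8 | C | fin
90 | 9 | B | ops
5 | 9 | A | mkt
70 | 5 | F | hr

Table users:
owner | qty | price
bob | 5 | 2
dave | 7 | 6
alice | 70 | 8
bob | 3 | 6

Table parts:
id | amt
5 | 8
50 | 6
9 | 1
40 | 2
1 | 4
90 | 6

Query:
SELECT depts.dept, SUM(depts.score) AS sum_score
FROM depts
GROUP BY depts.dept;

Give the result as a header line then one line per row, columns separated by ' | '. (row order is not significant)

After GROUP BY (4 rows):
depts.dept | sum_score
hr | 13
fin | 8
ops | 9
mkt | 9

== RESULT ==
depts.dept | sum_score
hr | 13
fin | 8
ops | 9
mkt | 9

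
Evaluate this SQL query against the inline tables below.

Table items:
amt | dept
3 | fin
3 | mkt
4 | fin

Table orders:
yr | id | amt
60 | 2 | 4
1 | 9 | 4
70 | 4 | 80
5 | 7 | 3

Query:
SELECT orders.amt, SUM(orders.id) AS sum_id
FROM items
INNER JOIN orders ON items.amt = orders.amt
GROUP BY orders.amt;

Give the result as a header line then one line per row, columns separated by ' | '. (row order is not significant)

== RESULT ==
orders.amt | sum_id
3 | 14
4 | 11

Derivation:
After JOIN orders (4 rows):
items.amt | items.dept | orders.yr | orders.id | orders.amt
3 | fin | 5 | 7 | 3
3 | mkt | 5 | 7 | 3
4 | fin | 60 | 2 | 4
4 | fin | 1 | 9 | 4
After GROUP BY (2 rows):
orders.amt | sum_id
3 | 14
4 | 11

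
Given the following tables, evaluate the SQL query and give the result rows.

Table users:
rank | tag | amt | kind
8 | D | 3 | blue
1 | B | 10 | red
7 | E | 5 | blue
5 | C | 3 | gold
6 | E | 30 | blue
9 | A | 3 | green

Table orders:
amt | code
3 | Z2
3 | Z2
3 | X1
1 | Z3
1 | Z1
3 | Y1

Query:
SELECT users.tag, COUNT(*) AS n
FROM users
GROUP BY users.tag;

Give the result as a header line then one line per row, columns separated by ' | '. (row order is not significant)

After GROUP BY (5 rows):
users.tag | n
D | 1
B | 1
E | 2
C | 1
A | 1

== RESULT ==
users.tag | n
D | 1
B | 1
E | 2
C | 1
A | 1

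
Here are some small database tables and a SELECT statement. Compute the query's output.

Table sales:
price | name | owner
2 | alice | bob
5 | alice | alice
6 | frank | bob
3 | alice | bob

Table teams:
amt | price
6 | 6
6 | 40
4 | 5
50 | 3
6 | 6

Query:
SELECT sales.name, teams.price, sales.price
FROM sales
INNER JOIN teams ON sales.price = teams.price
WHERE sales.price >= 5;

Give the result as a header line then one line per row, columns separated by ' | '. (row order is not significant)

== RESULT ==
sales.name | teams.price | sales.price
alice | 5 | 5
frank | 6 | 6
frank | 6 | 6

Derivation:
After JOIN teams (4 rows):
sales.price | sales.name | sales.owner | teams.amt | teams.price
5 | alice | alice | 4 | 5
6 | frank | bob | 6 | 6
6 | frank | bob | 6 | 6
3 | alice | bob | 50 | 3
After WHERE (3 rows):
sales.price | sales.name | sales.owner | teams.amt | teams.price
5 | alice | alice | 4 | 5
6 | frank | bob | 6 | 6
6 | frank | bob | 6 | 6
After SELECT (3 rows):
sales.name | teams.price | sales.price
alice | 5 | 5
frank | 6 | 6
frank | 6 | 6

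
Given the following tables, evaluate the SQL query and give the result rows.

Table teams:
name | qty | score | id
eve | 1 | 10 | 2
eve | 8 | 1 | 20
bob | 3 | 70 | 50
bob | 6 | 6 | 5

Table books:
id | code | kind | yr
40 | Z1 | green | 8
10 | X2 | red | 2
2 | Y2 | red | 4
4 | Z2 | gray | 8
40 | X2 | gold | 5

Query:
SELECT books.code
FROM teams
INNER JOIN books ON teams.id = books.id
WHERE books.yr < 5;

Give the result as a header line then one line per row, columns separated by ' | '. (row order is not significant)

After JOIN books (1 rows):
teams.name | teams.qty | teams.score | teams.id | books.id | books.code | books.kind | books.yr
eve | 1 | 10 | 2 | 2 | Y2 | red | 4
After WHERE (1 rows):
teams.name | teams.qty | teams.score | teams.id | books.id | books.code | books.kind | books.yr
eve | 1 | 10 | 2 | 2 | Y2 | red | 4
After SELECT (1 rows):
books.code
Y2

== RESULT ==
books.code
Y2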